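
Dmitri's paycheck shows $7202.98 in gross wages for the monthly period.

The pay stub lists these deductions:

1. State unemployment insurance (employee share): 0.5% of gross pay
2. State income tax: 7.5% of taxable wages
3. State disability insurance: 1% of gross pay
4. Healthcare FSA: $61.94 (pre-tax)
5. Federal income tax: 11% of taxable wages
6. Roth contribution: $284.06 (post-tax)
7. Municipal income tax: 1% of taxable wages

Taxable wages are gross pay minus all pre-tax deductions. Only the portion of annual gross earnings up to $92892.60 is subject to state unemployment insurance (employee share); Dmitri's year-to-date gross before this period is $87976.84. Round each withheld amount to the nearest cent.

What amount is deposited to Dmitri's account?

$5367.87

Healthcare FSA: $61.94
Taxable wages = $7202.98 − $61.94 = $7141.04
State income tax: $7141.04 × 0.075 = $535.58
Federal income tax: $7141.04 × 0.11 = $785.51
Municipal income tax: $7141.04 × 0.01 = $71.41
State unemployment insurance (employee share): only $92892.60 − $87976.84 = $4915.76 of this check is subject → $4915.76 × 0.005 = $24.58
State disability insurance: $7202.98 × 0.01 = $72.03
Roth contribution: $284.06
Total deductions = $61.94 + $535.58 + $785.51 + $71.41 + $24.58 + $72.03 + $284.06 = $1835.11
Net pay = $7202.98 − $1835.11 = $5367.87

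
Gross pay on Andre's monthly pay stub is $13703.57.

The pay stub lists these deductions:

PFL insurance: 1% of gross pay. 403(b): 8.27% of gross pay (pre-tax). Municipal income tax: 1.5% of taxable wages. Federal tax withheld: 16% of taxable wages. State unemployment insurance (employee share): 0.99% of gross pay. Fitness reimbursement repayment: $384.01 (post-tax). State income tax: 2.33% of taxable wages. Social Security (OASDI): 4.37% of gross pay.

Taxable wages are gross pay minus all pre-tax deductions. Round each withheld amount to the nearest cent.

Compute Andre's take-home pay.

$8822.03

403(b): $13703.57 × 0.0827 = $1133.29
Taxable wages = $13703.57 − $1133.29 = $12570.28
Municipal income tax: $12570.28 × 0.015 = $188.55
State income tax: $12570.28 × 0.0233 = $292.89
Federal tax withheld: $12570.28 × 0.16 = $2011.24
PFL insurance: $13703.57 × 0.01 = $137.04
State unemployment insurance (employee share): $13703.57 × 0.0099 = $135.67
Social Security (OASDI): $13703.57 × 0.0437 = $598.85
Fitness reimbursement repayment: $384.01
Total deductions = $1133.29 + $188.55 + $292.89 + $2011.24 + $137.04 + $135.67 + $598.85 + $384.01 = $4881.54
Net pay = $13703.57 − $4881.54 = $8822.03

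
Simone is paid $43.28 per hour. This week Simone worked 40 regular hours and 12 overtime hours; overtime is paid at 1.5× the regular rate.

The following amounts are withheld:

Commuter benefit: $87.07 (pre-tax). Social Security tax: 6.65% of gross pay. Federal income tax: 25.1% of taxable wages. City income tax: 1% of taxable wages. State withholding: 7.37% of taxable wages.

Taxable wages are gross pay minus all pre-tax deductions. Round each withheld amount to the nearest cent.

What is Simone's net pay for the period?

$1,445.20

Regular pay: 40 × $43.28 = $1,731.20
Overtime pay: 12 × $43.28 × 1.5 = $779.04
Gross pay = $1,731.20 + $779.04 = $2,510.24
Commuter benefit: $87.07
Taxable wages = $2,510.24 − $87.07 = $2,423.17
City income tax: $2,423.17 × 0.01 = $24.23
State withholding: $2,423.17 × 0.0737 = $178.59
Federal income tax: $2,423.17 × 0.251 = $608.22
Social Security tax: $2,510.24 × 0.0665 = $166.93
Total deductions = $87.07 + $24.23 + $178.59 + $608.22 + $166.93 = $1,065.04
Net pay = $2,510.24 − $1,065.04 = $1,445.20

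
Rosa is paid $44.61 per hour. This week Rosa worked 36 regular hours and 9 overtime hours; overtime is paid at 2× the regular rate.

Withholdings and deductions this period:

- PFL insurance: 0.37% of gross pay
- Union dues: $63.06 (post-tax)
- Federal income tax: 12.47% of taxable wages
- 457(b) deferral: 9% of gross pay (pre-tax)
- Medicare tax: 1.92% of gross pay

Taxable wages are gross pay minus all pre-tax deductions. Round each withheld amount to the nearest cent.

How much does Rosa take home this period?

Regular pay: 36 × $44.61 = $1,605.96
Overtime pay: 9 × $44.61 × 2 = $802.98
Gross pay = $1,605.96 + $802.98 = $2,408.94
457(b) deferral: $2,408.94 × 0.09 = $216.80
Taxable wages = $2,408.94 − $216.80 = $2,192.14
Federal income tax: $2,192.14 × 0.1247 = $273.36
Medicare tax: $2,408.94 × 0.0192 = $46.25
PFL insurance: $2,408.94 × 0.0037 = $8.91
Union dues: $63.06
Total deductions = $216.80 + $273.36 + $46.25 + $8.91 + $63.06 = $608.38
Net pay = $2,408.94 − $608.38 = $1,800.56

$1,800.56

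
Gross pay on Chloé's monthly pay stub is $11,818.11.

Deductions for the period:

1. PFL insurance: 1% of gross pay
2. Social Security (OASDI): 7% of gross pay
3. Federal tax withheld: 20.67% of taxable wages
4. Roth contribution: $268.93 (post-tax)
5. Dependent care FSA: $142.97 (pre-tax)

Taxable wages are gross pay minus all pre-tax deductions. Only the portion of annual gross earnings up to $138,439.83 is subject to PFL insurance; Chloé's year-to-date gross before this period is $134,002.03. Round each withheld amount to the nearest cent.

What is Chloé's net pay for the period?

$8,121.31

Dependent care FSA: $142.97
Taxable wages = $11,818.11 − $142.97 = $11,675.14
Federal tax withheld: $11,675.14 × 0.2067 = $2,413.25
PFL insurance: only $138,439.83 − $134,002.03 = $4,437.80 of this check is subject → $4,437.80 × 0.01 = $44.38
Social Security (OASDI): $11,818.11 × 0.07 = $827.27
Roth contribution: $268.93
Total deductions = $142.97 + $2,413.25 + $44.38 + $827.27 + $268.93 = $3,696.80
Net pay = $11,818.11 − $3,696.80 = $8,121.31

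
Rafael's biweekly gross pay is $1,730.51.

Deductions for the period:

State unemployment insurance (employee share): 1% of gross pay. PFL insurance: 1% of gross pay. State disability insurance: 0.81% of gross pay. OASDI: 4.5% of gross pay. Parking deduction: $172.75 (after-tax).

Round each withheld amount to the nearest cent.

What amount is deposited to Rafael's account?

$1,431.25

State disability insurance: $1,730.51 × 0.0081 = $14.02
OASDI: $1,730.51 × 0.045 = $77.87
State unemployment insurance (employee share): $1,730.51 × 0.01 = $17.31
PFL insurance: $1,730.51 × 0.01 = $17.31
Parking deduction: $172.75
Total deductions = $14.02 + $77.87 + $17.31 + $17.31 + $172.75 = $299.26
Net pay = $1,730.51 − $299.26 = $1,431.25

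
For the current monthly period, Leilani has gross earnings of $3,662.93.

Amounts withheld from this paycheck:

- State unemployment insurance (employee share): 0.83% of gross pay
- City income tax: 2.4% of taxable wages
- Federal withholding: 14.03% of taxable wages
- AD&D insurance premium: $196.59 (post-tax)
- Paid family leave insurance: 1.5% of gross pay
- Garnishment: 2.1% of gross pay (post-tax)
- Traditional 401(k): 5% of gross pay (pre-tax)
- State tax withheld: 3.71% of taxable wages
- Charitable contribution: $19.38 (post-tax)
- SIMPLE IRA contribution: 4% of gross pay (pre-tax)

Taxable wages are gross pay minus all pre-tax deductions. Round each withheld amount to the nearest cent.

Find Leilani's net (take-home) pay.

SIMPLE IRA contribution: $3,662.93 × 0.04 = $146.52
Traditional 401(k): $3,662.93 × 0.05 = $183.15
Pre-tax total = $146.52 + $183.15 = $329.67
Taxable wages = $3,662.93 − $329.67 = $3,333.26
State tax withheld: $3,333.26 × 0.0371 = $123.66
Federal withholding: $3,333.26 × 0.1403 = $467.66
City income tax: $3,333.26 × 0.024 = $80.00
Paid family leave insurance: $3,662.93 × 0.015 = $54.94
State unemployment insurance (employee share): $3,662.93 × 0.0083 = $30.40
Garnishment: $3,662.93 × 0.021 = $76.92
AD&D insurance premium: $196.59
Charitable contribution: $19.38
Total deductions = $146.52 + $183.15 + $123.66 + $467.66 + $80.00 + $54.94 + $30.40 + $76.92 + $196.59 + $19.38 = $1,379.22
Net pay = $3,662.93 − $1,379.22 = $2,283.71

$2,283.71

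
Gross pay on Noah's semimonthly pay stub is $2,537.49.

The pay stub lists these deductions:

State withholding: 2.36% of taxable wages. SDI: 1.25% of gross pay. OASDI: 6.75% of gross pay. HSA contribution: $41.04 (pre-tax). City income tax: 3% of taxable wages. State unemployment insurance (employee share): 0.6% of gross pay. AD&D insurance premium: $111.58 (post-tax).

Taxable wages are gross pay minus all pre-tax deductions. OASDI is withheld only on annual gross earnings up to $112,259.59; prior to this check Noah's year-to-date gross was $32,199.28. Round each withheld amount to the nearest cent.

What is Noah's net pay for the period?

HSA contribution: $41.04
Taxable wages = $2,537.49 − $41.04 = $2,496.45
State withholding: $2,496.45 × 0.0236 = $58.92
City income tax: $2,496.45 × 0.03 = $74.89
State unemployment insurance (employee share): $2,537.49 × 0.006 = $15.22
SDI: $2,537.49 × 0.0125 = $31.72
OASDI: cap not yet reached, full $2,537.49 is subject → $2,537.49 × 0.0675 = $171.28
AD&D insurance premium: $111.58
Total deductions = $41.04 + $58.92 + $74.89 + $15.22 + $31.72 + $171.28 + $111.58 = $504.65
Net pay = $2,537.49 − $504.65 = $2,032.84

$2,032.84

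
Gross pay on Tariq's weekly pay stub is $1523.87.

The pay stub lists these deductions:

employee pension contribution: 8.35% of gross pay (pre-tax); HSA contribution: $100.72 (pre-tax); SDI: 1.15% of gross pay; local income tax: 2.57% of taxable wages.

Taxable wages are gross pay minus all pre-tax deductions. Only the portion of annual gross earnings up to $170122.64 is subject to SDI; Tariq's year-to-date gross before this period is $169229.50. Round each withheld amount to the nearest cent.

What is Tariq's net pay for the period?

Employee pension contribution: $1523.87 × 0.0835 = $127.24
HSA contribution: $100.72
Pre-tax total = $127.24 + $100.72 = $227.96
Taxable wages = $1523.87 − $227.96 = $1295.91
Local income tax: $1295.91 × 0.0257 = $33.30
SDI: only $170122.64 − $169229.50 = $893.14 of this check is subject → $893.14 × 0.0115 = $10.27
Total deductions = $127.24 + $100.72 + $33.30 + $10.27 = $271.53
Net pay = $1523.87 − $271.53 = $1252.34

$1252.34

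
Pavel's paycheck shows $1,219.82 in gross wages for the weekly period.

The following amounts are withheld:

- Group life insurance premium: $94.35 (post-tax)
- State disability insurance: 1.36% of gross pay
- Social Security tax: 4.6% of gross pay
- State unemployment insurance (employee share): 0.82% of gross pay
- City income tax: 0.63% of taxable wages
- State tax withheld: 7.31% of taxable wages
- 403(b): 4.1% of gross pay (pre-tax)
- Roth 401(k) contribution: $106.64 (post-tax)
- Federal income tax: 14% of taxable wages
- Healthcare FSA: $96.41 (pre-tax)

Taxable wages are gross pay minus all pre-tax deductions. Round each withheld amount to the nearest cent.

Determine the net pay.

$554.20

403(b): $1,219.82 × 0.041 = $50.01
Healthcare FSA: $96.41
Pre-tax total = $50.01 + $96.41 = $146.42
Taxable wages = $1,219.82 − $146.42 = $1,073.40
City income tax: $1,073.40 × 0.0063 = $6.76
State tax withheld: $1,073.40 × 0.0731 = $78.47
Federal income tax: $1,073.40 × 0.14 = $150.28
State unemployment insurance (employee share): $1,219.82 × 0.0082 = $10.00
Social Security tax: $1,219.82 × 0.046 = $56.11
State disability insurance: $1,219.82 × 0.0136 = $16.59
Roth 401(k) contribution: $106.64
Group life insurance premium: $94.35
Total deductions = $50.01 + $96.41 + $6.76 + $78.47 + $150.28 + $10.00 + $56.11 + $16.59 + $106.64 + $94.35 = $665.62
Net pay = $1,219.82 − $665.62 = $554.20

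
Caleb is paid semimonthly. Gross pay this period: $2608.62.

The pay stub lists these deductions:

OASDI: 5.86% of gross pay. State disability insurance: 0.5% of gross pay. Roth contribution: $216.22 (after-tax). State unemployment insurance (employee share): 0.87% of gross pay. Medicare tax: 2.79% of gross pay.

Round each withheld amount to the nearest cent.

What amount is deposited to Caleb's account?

State unemployment insurance (employee share): $2608.62 × 0.0087 = $22.69
Medicare tax: $2608.62 × 0.0279 = $72.78
OASDI: $2608.62 × 0.0586 = $152.87
State disability insurance: $2608.62 × 0.005 = $13.04
Roth contribution: $216.22
Total deductions = $22.69 + $72.78 + $152.87 + $13.04 + $216.22 = $477.60
Net pay = $2608.62 − $477.60 = $2131.02

$2131.02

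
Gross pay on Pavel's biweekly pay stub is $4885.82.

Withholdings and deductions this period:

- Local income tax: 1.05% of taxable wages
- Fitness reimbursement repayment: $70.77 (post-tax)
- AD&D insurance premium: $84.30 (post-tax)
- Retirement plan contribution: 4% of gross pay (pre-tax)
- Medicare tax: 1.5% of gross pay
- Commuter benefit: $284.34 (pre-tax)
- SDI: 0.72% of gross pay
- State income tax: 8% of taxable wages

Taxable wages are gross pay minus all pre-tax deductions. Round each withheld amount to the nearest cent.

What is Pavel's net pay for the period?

Retirement plan contribution: $4885.82 × 0.04 = $195.43
Commuter benefit: $284.34
Pre-tax total = $195.43 + $284.34 = $479.77
Taxable wages = $4885.82 − $479.77 = $4406.05
State income tax: $4406.05 × 0.08 = $352.48
Local income tax: $4406.05 × 0.0105 = $46.26
Medicare tax: $4885.82 × 0.015 = $73.29
SDI: $4885.82 × 0.0072 = $35.18
AD&D insurance premium: $84.30
Fitness reimbursement repayment: $70.77
Total deductions = $195.43 + $284.34 + $352.48 + $46.26 + $73.29 + $35.18 + $84.30 + $70.77 = $1142.05
Net pay = $4885.82 − $1142.05 = $3743.77

$3743.77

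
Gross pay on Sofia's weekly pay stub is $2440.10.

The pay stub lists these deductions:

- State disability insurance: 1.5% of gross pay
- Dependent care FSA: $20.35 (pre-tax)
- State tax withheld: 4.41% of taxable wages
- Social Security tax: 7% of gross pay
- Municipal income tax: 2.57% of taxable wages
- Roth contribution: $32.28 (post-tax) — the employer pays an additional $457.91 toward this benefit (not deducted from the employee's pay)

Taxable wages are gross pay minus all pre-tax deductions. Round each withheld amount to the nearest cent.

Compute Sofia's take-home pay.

Dependent care FSA: $20.35
Taxable wages = $2440.10 − $20.35 = $2419.75
Municipal income tax: $2419.75 × 0.0257 = $62.19
State tax withheld: $2419.75 × 0.0441 = $106.71
State disability insurance: $2440.10 × 0.015 = $36.60
Social Security tax: $2440.10 × 0.07 = $170.81
Roth contribution: $32.28
(Employer's $457.91 toward Roth contribution is not withheld from the employee.)
Total deductions = $20.35 + $62.19 + $106.71 + $36.60 + $170.81 + $32.28 = $428.94
Net pay = $2440.10 − $428.94 = $2011.16

$2011.16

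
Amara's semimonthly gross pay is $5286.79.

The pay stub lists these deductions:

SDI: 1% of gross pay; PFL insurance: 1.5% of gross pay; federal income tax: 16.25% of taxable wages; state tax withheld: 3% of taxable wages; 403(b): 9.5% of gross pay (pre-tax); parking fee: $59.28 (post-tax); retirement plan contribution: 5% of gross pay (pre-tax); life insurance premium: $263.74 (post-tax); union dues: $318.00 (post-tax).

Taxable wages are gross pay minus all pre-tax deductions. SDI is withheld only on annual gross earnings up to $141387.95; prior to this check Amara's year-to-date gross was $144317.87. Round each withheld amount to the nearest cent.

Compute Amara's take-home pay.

403(b): $5286.79 × 0.095 = $502.25
Retirement plan contribution: $5286.79 × 0.05 = $264.34
Pre-tax total = $502.25 + $264.34 = $766.59
Taxable wages = $5286.79 − $766.59 = $4520.20
Federal income tax: $4520.20 × 0.1625 = $734.53
State tax withheld: $4520.20 × 0.03 = $135.61
SDI: annual cap $141387.95 already reached (YTD $144317.87), so $0.00
PFL insurance: $5286.79 × 0.015 = $79.30
Parking fee: $59.28
Life insurance premium: $263.74
Union dues: $318.00
Total deductions = $502.25 + $264.34 + $734.53 + $135.61 + $0.00 + $79.30 + $59.28 + $263.74 + $318.00 = $2357.05
Net pay = $5286.79 − $2357.05 = $2929.74

$2929.74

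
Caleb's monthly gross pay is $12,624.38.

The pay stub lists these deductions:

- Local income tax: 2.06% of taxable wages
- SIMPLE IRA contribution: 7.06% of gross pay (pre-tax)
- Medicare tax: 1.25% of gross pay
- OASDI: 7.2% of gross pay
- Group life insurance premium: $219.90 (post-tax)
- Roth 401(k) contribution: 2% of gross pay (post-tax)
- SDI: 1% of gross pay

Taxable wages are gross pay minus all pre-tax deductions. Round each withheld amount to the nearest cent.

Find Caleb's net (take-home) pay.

$9,826.01

SIMPLE IRA contribution: $12,624.38 × 0.0706 = $891.28
Taxable wages = $12,624.38 − $891.28 = $11,733.10
Local income tax: $11,733.10 × 0.0206 = $241.70
OASDI: $12,624.38 × 0.072 = $908.96
Medicare tax: $12,624.38 × 0.0125 = $157.80
SDI: $12,624.38 × 0.01 = $126.24
Group life insurance premium: $219.90
Roth 401(k) contribution: $12,624.38 × 0.02 = $252.49
Total deductions = $891.28 + $241.70 + $908.96 + $157.80 + $126.24 + $219.90 + $252.49 = $2,798.37
Net pay = $12,624.38 − $2,798.37 = $9,826.01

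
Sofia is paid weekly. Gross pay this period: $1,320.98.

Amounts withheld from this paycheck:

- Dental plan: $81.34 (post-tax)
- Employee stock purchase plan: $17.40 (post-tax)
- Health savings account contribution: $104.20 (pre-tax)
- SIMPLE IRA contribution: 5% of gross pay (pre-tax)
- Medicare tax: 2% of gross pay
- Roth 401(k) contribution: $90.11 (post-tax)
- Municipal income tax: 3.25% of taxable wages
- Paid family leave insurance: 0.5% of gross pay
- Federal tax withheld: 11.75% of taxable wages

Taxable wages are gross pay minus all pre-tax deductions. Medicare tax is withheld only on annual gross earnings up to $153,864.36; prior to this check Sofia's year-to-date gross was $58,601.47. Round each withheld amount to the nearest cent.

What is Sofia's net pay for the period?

$756.25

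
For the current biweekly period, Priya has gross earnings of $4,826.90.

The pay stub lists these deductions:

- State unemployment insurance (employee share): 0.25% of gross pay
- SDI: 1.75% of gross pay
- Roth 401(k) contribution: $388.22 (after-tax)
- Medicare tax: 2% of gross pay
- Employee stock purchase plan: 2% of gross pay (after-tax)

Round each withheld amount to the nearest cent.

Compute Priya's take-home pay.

$4,149.06

SDI: $4,826.90 × 0.0175 = $84.47
State unemployment insurance (employee share): $4,826.90 × 0.0025 = $12.07
Medicare tax: $4,826.90 × 0.02 = $96.54
Roth 401(k) contribution: $388.22
Employee stock purchase plan: $4,826.90 × 0.02 = $96.54
Total deductions = $84.47 + $12.07 + $96.54 + $388.22 + $96.54 = $677.84
Net pay = $4,826.90 − $677.84 = $4,149.06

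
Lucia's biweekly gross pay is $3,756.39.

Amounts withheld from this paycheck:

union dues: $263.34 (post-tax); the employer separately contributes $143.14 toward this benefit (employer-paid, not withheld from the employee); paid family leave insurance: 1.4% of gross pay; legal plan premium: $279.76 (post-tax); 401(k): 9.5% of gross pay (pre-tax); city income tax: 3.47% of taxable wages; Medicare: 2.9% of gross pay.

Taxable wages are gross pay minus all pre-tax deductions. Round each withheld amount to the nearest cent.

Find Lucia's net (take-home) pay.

401(k): $3,756.39 × 0.095 = $356.86
Taxable wages = $3,756.39 − $356.86 = $3,399.53
City income tax: $3,399.53 × 0.0347 = $117.96
Paid family leave insurance: $3,756.39 × 0.014 = $52.59
Medicare: $3,756.39 × 0.029 = $108.94
Union dues: $263.34
Legal plan premium: $279.76
(Employer's $143.14 toward union dues is not withheld from the employee.)
Total deductions = $356.86 + $117.96 + $52.59 + $108.94 + $263.34 + $279.76 = $1,179.45
Net pay = $3,756.39 − $1,179.45 = $2,576.94

$2,576.94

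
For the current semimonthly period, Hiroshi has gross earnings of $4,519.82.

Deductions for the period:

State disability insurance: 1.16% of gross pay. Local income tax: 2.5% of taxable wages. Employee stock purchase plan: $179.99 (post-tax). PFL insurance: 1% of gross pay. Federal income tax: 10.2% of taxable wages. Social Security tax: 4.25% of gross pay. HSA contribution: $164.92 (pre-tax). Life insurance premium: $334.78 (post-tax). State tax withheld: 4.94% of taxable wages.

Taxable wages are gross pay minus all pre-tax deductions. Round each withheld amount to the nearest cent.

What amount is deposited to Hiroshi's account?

$2,782.21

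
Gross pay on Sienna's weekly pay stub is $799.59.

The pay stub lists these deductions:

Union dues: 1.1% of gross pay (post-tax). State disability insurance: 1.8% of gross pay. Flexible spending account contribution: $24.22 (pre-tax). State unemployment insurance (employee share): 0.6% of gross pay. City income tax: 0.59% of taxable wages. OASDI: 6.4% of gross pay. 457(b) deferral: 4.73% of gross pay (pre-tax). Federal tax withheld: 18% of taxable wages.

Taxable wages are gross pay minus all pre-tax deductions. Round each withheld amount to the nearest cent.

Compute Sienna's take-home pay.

Flexible spending account contribution: $24.22
457(b) deferral: $799.59 × 0.0473 = $37.82
Pre-tax total = $24.22 + $37.82 = $62.04
Taxable wages = $799.59 − $62.04 = $737.55
Federal tax withheld: $737.55 × 0.18 = $132.76
City income tax: $737.55 × 0.0059 = $4.35
OASDI: $799.59 × 0.064 = $51.17
State disability insurance: $799.59 × 0.018 = $14.39
State unemployment insurance (employee share): $799.59 × 0.006 = $4.80
Union dues: $799.59 × 0.011 = $8.80
Total deductions = $24.22 + $37.82 + $132.76 + $4.35 + $51.17 + $14.39 + $4.80 + $8.80 = $278.31
Net pay = $799.59 − $278.31 = $521.28

$521.28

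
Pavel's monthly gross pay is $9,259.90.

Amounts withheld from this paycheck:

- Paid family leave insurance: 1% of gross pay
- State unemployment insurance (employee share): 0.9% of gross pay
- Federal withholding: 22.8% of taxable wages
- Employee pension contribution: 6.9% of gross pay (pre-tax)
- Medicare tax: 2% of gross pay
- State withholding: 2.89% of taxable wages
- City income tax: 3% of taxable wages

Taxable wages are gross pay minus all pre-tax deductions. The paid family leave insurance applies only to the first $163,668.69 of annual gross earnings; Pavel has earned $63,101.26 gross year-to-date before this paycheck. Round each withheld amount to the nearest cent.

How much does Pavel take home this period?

$5,786.47

Employee pension contribution: $9,259.90 × 0.069 = $638.93
Taxable wages = $9,259.90 − $638.93 = $8,620.97
City income tax: $8,620.97 × 0.03 = $258.63
Federal withholding: $8,620.97 × 0.228 = $1,965.58
State withholding: $8,620.97 × 0.0289 = $249.15
State unemployment insurance (employee share): $9,259.90 × 0.009 = $83.34
Medicare tax: $9,259.90 × 0.02 = $185.20
Paid family leave insurance: cap not yet reached, full $9,259.90 is subject → $9,259.90 × 0.01 = $92.60
Total deductions = $638.93 + $258.63 + $1,965.58 + $249.15 + $83.34 + $185.20 + $92.60 = $3,473.43
Net pay = $9,259.90 − $3,473.43 = $5,786.47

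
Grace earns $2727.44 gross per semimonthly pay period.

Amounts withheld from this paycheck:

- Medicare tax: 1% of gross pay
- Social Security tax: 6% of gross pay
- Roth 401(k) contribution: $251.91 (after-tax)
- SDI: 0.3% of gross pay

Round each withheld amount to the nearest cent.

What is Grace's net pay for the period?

$2276.43

SDI: $2727.44 × 0.003 = $8.18
Medicare tax: $2727.44 × 0.01 = $27.27
Social Security tax: $2727.44 × 0.06 = $163.65
Roth 401(k) contribution: $251.91
Total deductions = $8.18 + $27.27 + $163.65 + $251.91 = $451.01
Net pay = $2727.44 − $451.01 = $2276.43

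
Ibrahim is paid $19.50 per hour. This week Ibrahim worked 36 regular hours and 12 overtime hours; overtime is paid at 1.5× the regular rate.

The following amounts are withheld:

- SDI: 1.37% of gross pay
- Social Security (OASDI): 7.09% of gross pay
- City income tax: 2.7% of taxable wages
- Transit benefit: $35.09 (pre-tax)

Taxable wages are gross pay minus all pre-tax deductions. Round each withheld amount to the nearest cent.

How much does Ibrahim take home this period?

$901.34

Regular pay: 36 × $19.50 = $702.00
Overtime pay: 12 × $19.50 × 1.5 = $351.00
Gross pay = $702.00 + $351.00 = $1,053.00
Transit benefit: $35.09
Taxable wages = $1,053.00 − $35.09 = $1,017.91
City income tax: $1,017.91 × 0.027 = $27.48
SDI: $1,053.00 × 0.0137 = $14.43
Social Security (OASDI): $1,053.00 × 0.0709 = $74.66
Total deductions = $35.09 + $27.48 + $14.43 + $74.66 = $151.66
Net pay = $1,053.00 − $151.66 = $901.34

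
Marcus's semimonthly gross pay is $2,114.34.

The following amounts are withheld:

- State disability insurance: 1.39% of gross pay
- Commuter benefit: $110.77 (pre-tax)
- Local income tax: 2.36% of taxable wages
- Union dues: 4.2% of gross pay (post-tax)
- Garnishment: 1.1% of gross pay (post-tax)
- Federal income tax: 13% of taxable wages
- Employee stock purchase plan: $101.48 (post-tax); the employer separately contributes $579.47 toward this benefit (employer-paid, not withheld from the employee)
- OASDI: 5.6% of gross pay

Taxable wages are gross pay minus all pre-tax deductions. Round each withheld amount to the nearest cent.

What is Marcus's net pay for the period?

Commuter benefit: $110.77
Taxable wages = $2,114.34 − $110.77 = $2,003.57
Federal income tax: $2,003.57 × 0.13 = $260.46
Local income tax: $2,003.57 × 0.0236 = $47.28
State disability insurance: $2,114.34 × 0.0139 = $29.39
OASDI: $2,114.34 × 0.056 = $118.40
Garnishment: $2,114.34 × 0.011 = $23.26
Employee stock purchase plan: $101.48
Union dues: $2,114.34 × 0.042 = $88.80
(Employer's $579.47 toward employee stock purchase plan is not withheld from the employee.)
Total deductions = $110.77 + $260.46 + $47.28 + $29.39 + $118.40 + $23.26 + $101.48 + $88.80 = $779.84
Net pay = $2,114.34 − $779.84 = $1,334.50

$1,334.50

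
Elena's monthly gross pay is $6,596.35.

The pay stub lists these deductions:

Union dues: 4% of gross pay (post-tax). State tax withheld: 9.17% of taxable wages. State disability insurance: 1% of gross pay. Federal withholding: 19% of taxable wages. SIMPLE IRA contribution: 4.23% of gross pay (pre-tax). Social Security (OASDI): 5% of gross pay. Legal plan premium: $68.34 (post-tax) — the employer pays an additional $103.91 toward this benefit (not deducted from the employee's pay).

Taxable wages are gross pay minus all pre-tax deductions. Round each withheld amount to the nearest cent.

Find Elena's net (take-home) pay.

$3,809.76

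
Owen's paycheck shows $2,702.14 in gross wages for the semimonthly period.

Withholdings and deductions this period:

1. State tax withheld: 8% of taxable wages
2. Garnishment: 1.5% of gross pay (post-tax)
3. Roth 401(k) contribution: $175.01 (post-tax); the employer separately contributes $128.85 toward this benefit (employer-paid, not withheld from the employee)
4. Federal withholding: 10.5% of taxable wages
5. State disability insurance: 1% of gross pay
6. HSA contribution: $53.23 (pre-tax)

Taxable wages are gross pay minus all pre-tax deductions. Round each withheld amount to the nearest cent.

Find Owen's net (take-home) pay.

$1,916.30

HSA contribution: $53.23
Taxable wages = $2,702.14 − $53.23 = $2,648.91
State tax withheld: $2,648.91 × 0.08 = $211.91
Federal withholding: $2,648.91 × 0.105 = $278.14
State disability insurance: $2,702.14 × 0.01 = $27.02
Garnishment: $2,702.14 × 0.015 = $40.53
Roth 401(k) contribution: $175.01
(Employer's $128.85 toward Roth 401(k) contribution is not withheld from the employee.)
Total deductions = $53.23 + $211.91 + $278.14 + $27.02 + $40.53 + $175.01 = $785.84
Net pay = $2,702.14 − $785.84 = $1,916.30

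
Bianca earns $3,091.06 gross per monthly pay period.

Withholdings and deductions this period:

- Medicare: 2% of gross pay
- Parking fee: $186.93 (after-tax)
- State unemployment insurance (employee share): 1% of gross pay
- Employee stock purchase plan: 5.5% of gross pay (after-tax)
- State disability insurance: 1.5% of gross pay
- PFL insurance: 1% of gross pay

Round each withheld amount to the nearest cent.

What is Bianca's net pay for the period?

PFL insurance: $3,091.06 × 0.01 = $30.91
State unemployment insurance (employee share): $3,091.06 × 0.01 = $30.91
State disability insurance: $3,091.06 × 0.015 = $46.37
Medicare: $3,091.06 × 0.02 = $61.82
Parking fee: $186.93
Employee stock purchase plan: $3,091.06 × 0.055 = $170.01
Total deductions = $30.91 + $30.91 + $46.37 + $61.82 + $186.93 + $170.01 = $526.95
Net pay = $3,091.06 − $526.95 = $2,564.11

$2,564.11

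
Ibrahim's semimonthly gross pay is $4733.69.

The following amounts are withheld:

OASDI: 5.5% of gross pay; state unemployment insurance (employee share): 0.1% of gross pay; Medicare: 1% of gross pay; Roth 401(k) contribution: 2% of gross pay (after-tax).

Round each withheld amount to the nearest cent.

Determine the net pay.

$4326.60

State unemployment insurance (employee share): $4733.69 × 0.001 = $4.73
OASDI: $4733.69 × 0.055 = $260.35
Medicare: $4733.69 × 0.01 = $47.34
Roth 401(k) contribution: $4733.69 × 0.02 = $94.67
Total deductions = $4.73 + $260.35 + $47.34 + $94.67 = $407.09
Net pay = $4733.69 − $407.09 = $4326.60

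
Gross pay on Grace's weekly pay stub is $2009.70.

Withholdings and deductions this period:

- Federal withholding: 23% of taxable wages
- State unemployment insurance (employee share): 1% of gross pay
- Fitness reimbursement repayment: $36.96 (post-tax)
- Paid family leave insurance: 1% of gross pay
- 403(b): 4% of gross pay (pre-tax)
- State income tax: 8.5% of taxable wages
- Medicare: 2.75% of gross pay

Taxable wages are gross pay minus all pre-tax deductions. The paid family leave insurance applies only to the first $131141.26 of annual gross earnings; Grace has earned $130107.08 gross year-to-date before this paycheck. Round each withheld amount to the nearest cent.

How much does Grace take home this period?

$1198.91

403(b): $2009.70 × 0.04 = $80.39
Taxable wages = $2009.70 − $80.39 = $1929.31
Federal withholding: $1929.31 × 0.23 = $443.74
State income tax: $1929.31 × 0.085 = $163.99
Paid family leave insurance: only $131141.26 − $130107.08 = $1034.18 of this check is subject → $1034.18 × 0.01 = $10.34
Medicare: $2009.70 × 0.0275 = $55.27
State unemployment insurance (employee share): $2009.70 × 0.01 = $20.10
Fitness reimbursement repayment: $36.96
Total deductions = $80.39 + $443.74 + $163.99 + $10.34 + $55.27 + $20.10 + $36.96 = $810.79
Net pay = $2009.70 − $810.79 = $1198.91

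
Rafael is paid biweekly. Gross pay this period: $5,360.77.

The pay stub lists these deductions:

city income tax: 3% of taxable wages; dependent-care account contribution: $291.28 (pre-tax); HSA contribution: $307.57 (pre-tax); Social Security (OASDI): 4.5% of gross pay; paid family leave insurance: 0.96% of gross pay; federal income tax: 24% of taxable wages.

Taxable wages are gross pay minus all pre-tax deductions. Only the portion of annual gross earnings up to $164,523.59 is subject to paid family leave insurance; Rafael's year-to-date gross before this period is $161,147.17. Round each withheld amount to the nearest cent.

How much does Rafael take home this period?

Dependent-care account contribution: $291.28
HSA contribution: $307.57
Pre-tax total = $291.28 + $307.57 = $598.85
Taxable wages = $5,360.77 − $598.85 = $4,761.92
City income tax: $4,761.92 × 0.03 = $142.86
Federal income tax: $4,761.92 × 0.24 = $1,142.86
Paid family leave insurance: only $164,523.59 − $161,147.17 = $3,376.42 of this check is subject → $3,376.42 × 0.0096 = $32.41
Social Security (OASDI): $5,360.77 × 0.045 = $241.23
Total deductions = $291.28 + $307.57 + $142.86 + $1,142.86 + $32.41 + $241.23 = $2,158.21
Net pay = $5,360.77 − $2,158.21 = $3,202.56

$3,202.56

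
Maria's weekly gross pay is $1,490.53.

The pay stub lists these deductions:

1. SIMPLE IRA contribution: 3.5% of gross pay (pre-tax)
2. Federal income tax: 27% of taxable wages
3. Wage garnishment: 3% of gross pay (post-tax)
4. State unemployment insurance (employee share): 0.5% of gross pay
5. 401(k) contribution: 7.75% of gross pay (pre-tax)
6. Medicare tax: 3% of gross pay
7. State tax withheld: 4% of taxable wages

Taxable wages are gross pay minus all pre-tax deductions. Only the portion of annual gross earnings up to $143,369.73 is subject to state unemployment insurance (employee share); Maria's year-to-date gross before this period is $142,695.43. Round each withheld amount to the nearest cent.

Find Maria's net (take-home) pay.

401(k) contribution: $1,490.53 × 0.0775 = $115.52
SIMPLE IRA contribution: $1,490.53 × 0.035 = $52.17
Pre-tax total = $115.52 + $52.17 = $167.69
Taxable wages = $1,490.53 − $167.69 = $1,322.84
Federal income tax: $1,322.84 × 0.27 = $357.17
State tax withheld: $1,322.84 × 0.04 = $52.91
Medicare tax: $1,490.53 × 0.03 = $44.72
State unemployment insurance (employee share): only $143,369.73 − $142,695.43 = $674.30 of this check is subject → $674.30 × 0.005 = $3.37
Wage garnishment: $1,490.53 × 0.03 = $44.72
Total deductions = $115.52 + $52.17 + $357.17 + $52.91 + $44.72 + $3.37 + $44.72 = $670.58
Net pay = $1,490.53 − $670.58 = $819.95

$819.95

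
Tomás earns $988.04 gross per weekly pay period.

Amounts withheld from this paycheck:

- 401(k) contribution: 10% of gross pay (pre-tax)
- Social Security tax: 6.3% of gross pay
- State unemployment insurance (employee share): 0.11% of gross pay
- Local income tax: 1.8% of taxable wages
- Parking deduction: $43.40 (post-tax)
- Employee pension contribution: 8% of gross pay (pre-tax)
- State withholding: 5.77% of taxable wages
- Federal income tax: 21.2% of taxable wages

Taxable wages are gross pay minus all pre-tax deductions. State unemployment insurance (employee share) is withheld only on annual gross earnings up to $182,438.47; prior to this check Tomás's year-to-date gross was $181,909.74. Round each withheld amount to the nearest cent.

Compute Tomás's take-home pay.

401(k) contribution: $988.04 × 0.1 = $98.80
Employee pension contribution: $988.04 × 0.08 = $79.04
Pre-tax total = $98.80 + $79.04 = $177.84
Taxable wages = $988.04 − $177.84 = $810.20
Federal income tax: $810.20 × 0.212 = $171.76
Local income tax: $810.20 × 0.018 = $14.58
State withholding: $810.20 × 0.0577 = $46.75
Social Security tax: $988.04 × 0.063 = $62.25
State unemployment insurance (employee share): only $182,438.47 − $181,909.74 = $528.73 of this check is subject → $528.73 × 0.0011 = $0.58
Parking deduction: $43.40
Total deductions = $98.80 + $79.04 + $171.76 + $14.58 + $46.75 + $62.25 + $0.58 + $43.40 = $517.16
Net pay = $988.04 − $517.16 = $470.88

$470.88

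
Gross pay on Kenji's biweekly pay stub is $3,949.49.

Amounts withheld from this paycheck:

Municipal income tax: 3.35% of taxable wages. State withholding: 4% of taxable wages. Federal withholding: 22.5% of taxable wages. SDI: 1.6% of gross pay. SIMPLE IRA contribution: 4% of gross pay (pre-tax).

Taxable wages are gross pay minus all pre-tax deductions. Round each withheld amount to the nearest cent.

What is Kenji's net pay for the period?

$2,596.55

SIMPLE IRA contribution: $3,949.49 × 0.04 = $157.98
Taxable wages = $3,949.49 − $157.98 = $3,791.51
Federal withholding: $3,791.51 × 0.225 = $853.09
State withholding: $3,791.51 × 0.04 = $151.66
Municipal income tax: $3,791.51 × 0.0335 = $127.02
SDI: $3,949.49 × 0.016 = $63.19
Total deductions = $157.98 + $853.09 + $151.66 + $127.02 + $63.19 = $1,352.94
Net pay = $3,949.49 − $1,352.94 = $2,596.55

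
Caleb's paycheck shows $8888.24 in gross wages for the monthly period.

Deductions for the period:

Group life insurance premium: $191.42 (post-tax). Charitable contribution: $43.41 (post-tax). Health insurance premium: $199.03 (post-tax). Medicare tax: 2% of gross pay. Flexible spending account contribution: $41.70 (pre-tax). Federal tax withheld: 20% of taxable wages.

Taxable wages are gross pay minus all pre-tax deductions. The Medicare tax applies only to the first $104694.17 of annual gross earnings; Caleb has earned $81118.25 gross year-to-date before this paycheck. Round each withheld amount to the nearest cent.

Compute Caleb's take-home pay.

$6465.61

Flexible spending account contribution: $41.70
Taxable wages = $8888.24 − $41.70 = $8846.54
Federal tax withheld: $8846.54 × 0.2 = $1769.31
Medicare tax: cap not yet reached, full $8888.24 is subject → $8888.24 × 0.02 = $177.76
Group life insurance premium: $191.42
Health insurance premium: $199.03
Charitable contribution: $43.41
Total deductions = $41.70 + $1769.31 + $177.76 + $191.42 + $199.03 + $43.41 = $2422.63
Net pay = $8888.24 − $2422.63 = $6465.61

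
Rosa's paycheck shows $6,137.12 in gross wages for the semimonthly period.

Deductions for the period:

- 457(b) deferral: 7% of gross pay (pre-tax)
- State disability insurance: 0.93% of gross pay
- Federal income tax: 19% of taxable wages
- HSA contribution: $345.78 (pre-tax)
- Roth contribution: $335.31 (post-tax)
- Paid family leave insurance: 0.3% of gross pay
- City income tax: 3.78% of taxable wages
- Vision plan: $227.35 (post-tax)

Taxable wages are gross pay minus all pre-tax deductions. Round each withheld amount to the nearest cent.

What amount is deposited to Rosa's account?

$3,502.19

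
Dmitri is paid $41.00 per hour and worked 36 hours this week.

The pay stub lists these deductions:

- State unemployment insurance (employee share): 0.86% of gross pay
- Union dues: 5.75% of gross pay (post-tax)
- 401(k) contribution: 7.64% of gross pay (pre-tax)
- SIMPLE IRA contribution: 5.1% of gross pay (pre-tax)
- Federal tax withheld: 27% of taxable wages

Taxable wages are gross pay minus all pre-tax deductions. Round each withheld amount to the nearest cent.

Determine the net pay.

$842.64

Gross pay: 36 × $41.00 = $1,476.00
401(k) contribution: $1,476.00 × 0.0764 = $112.77
SIMPLE IRA contribution: $1,476.00 × 0.051 = $75.28
Pre-tax total = $112.77 + $75.28 = $188.05
Taxable wages = $1,476.00 − $188.05 = $1,287.95
Federal tax withheld: $1,287.95 × 0.27 = $347.75
State unemployment insurance (employee share): $1,476.00 × 0.0086 = $12.69
Union dues: $1,476.00 × 0.0575 = $84.87
Total deductions = $112.77 + $75.28 + $347.75 + $12.69 + $84.87 = $633.36
Net pay = $1,476.00 − $633.36 = $842.64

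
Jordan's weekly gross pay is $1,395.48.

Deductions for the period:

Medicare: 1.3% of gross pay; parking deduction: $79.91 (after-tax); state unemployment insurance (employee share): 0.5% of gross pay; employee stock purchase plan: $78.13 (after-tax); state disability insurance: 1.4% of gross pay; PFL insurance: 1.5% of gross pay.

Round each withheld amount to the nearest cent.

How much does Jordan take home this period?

State disability insurance: $1,395.48 × 0.014 = $19.54
Medicare: $1,395.48 × 0.013 = $18.14
PFL insurance: $1,395.48 × 0.015 = $20.93
State unemployment insurance (employee share): $1,395.48 × 0.005 = $6.98
Parking deduction: $79.91
Employee stock purchase plan: $78.13
Total deductions = $19.54 + $18.14 + $20.93 + $6.98 + $79.91 + $78.13 = $223.63
Net pay = $1,395.48 − $223.63 = $1,171.85

$1,171.85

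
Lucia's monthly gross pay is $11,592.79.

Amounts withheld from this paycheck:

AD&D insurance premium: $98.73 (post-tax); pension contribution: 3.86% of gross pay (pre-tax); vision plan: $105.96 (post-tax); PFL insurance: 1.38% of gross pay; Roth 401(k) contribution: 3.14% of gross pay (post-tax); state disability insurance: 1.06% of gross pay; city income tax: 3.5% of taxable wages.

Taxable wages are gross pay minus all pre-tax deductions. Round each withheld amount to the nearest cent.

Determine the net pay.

Pension contribution: $11,592.79 × 0.0386 = $447.48
Taxable wages = $11,592.79 − $447.48 = $11,145.31
City income tax: $11,145.31 × 0.035 = $390.09
State disability insurance: $11,592.79 × 0.0106 = $122.88
PFL insurance: $11,592.79 × 0.0138 = $159.98
Roth 401(k) contribution: $11,592.79 × 0.0314 = $364.01
AD&D insurance premium: $98.73
Vision plan: $105.96
Total deductions = $447.48 + $390.09 + $122.88 + $159.98 + $364.01 + $98.73 + $105.96 = $1,689.13
Net pay = $11,592.79 − $1,689.13 = $9,903.66

$9,903.66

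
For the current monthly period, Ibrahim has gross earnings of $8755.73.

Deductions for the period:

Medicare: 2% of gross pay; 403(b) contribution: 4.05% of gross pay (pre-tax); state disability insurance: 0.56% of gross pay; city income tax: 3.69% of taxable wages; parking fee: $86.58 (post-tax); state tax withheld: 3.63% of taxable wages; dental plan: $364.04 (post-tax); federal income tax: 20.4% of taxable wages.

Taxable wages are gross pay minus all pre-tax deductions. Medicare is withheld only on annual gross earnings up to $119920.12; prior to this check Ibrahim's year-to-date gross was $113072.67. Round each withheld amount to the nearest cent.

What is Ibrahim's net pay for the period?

$5435.73

403(b) contribution: $8755.73 × 0.0405 = $354.61
Taxable wages = $8755.73 − $354.61 = $8401.12
State tax withheld: $8401.12 × 0.0363 = $304.96
Federal income tax: $8401.12 × 0.204 = $1713.83
City income tax: $8401.12 × 0.0369 = $310.00
State disability insurance: $8755.73 × 0.0056 = $49.03
Medicare: only $119920.12 − $113072.67 = $6847.45 of this check is subject → $6847.45 × 0.02 = $136.95
Parking fee: $86.58
Dental plan: $364.04
Total deductions = $354.61 + $304.96 + $1713.83 + $310.00 + $49.03 + $136.95 + $86.58 + $364.04 = $3320.00
Net pay = $8755.73 − $3320.00 = $5435.73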